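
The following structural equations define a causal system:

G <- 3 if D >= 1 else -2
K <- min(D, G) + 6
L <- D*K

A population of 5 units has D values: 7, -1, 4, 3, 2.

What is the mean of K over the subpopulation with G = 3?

8.75

Observing G=3 restricts to units where G's equation naturally yields 3: D ∈ {7, 4, 3, 2}. In that subpopulation K = 9, 9, 9, 8, mean 8.75.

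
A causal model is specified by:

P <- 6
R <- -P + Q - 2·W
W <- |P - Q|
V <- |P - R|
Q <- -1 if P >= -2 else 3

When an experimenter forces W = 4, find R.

-15

The intervention breaks the incoming arrows to W: W <- |P - Q| no longer applies, and W = 4.
Q = -1 if P >= -2 else 3  [with P=6]  = -1
R = -P + Q - 2·W  [with P=6, Q=-1, W=4]  = -15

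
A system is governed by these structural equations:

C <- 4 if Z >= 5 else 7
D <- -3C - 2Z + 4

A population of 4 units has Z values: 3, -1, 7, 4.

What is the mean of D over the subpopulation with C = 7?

-21

Conditioning on C=7 selects the 3 unit(s) with Z ∈ {3, -1, 4}. Their D values: -23, -15, -25. Mean = -21.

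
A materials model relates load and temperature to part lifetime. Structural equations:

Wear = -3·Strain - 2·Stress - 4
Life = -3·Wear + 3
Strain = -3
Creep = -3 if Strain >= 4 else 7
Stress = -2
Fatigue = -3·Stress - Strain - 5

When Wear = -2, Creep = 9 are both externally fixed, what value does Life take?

9

The joint intervention fixes Wear = -2, Creep = 9, removing each variable's own equation.
Life = -3·Wear + 3  [with Wear=-2]  = 9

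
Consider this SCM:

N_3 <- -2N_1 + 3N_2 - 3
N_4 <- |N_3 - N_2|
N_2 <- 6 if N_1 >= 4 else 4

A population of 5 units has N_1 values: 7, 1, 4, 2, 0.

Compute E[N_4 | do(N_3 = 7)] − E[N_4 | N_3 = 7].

Every unit gets N_3=7 under the intervention. N_4 values become 1, 3, 1, 3, 3; E[N_4|do(N_3=7)] = 2.2.
E[N_4|N_3=7] averages over only the 2 units with N_3=7 (N_1 = 1, 4): N_4 = 3, 1, mean 2.
Difference = 2.2 − 2 = 0.2.

0.2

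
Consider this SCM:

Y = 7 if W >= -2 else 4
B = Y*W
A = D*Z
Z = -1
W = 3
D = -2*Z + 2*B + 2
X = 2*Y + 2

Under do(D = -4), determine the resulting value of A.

4

The intervention breaks the incoming arrows to D: D = -2*Z + 2*B + 2 no longer applies, and D = -4.
A = D*Z  [with D=-4, Z=-1]  = 4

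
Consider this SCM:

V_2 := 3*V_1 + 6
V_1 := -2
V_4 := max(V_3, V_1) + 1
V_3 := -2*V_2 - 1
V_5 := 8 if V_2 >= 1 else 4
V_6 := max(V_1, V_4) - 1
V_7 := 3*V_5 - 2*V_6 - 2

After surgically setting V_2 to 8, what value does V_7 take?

Under do(V_2=8), the mechanism V_2 := 3*V_1 + 6 is discarded; V_2 is fixed at 8.
V_3 = -2*V_2 - 1  [with V_2=8]  = -17
V_4 = max(V_3, V_1) + 1  [with V_3=-17, V_1=-2]  = -1
V_5 = 8 if V_2 >= 1 else 4  [with V_2=8]  = 8
V_6 = max(V_1, V_4) - 1  [with V_1=-2, V_4=-1]  = -2
V_7 = 3*V_5 - 2*V_6 - 2  [with V_5=8, V_6=-2]  = 26

26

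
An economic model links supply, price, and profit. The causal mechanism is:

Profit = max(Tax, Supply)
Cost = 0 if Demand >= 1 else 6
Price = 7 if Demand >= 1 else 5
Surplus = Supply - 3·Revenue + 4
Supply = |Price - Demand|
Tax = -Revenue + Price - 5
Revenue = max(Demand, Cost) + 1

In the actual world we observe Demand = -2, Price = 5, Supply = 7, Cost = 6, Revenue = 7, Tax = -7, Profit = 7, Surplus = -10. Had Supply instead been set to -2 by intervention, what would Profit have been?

-2

The intervention breaks the incoming arrows to Supply: Supply = |Price - Demand| no longer applies, and Supply = -2.
Price = 7 if Demand >= 1 else 5  [with Demand=-2]  = 5
Cost = 0 if Demand >= 1 else 6  [with Demand=-2]  = 6
Revenue = max(Demand, Cost) + 1  [with Demand=-2, Cost=6]  = 7
Tax = -Revenue + Price - 5  [with Revenue=7, Price=5]  = -7
Profit = max(Tax, Supply)  [with Tax=-7, Supply=-2]  = -2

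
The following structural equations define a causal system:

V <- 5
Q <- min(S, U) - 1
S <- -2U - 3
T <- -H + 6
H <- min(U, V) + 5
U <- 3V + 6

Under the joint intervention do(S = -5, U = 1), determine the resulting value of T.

0

The joint intervention fixes S = -5, U = 1, removing each variable's own equation.
H = min(U, V) + 5  [with U=1, V=5]  = 6
T = -H + 6  [with H=6]  = 0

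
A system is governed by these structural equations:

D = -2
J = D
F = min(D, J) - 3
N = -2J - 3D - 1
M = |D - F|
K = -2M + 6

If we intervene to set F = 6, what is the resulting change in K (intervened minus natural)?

-10

The intervention breaks the incoming arrows to F: F = min(D, J) - 3 no longer applies, and F = 6.
M = |D - F|  [with D=-2, F=6]  = 8
K = -2M + 6  [with M=8]  = -10
Without intervention: J = D  [with D=-2]  = -2; F = min(D, J) - 3  [with D=-2, J=-2]  = -5; M = |D - F|  [with D=-2, F=-5]  = 3; K = -2M + 6  [with M=3]  = 0.
Change = -10 − 0 = -10.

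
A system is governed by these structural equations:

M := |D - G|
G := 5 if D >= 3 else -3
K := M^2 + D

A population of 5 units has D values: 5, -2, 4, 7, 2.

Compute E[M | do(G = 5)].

2.6

Under do(G=5), G's equation is replaced by G=5 for every unit. Per-unit M: 0, 7, 1, 2, 3. Mean = 2.6.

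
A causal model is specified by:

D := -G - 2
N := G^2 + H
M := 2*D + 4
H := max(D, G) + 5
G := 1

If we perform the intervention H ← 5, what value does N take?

6

do(H=5) replaces the equation H := max(D, G) + 5 with the constant H = 5.
N = G^2 + H  [with G=1, H=5]  = 6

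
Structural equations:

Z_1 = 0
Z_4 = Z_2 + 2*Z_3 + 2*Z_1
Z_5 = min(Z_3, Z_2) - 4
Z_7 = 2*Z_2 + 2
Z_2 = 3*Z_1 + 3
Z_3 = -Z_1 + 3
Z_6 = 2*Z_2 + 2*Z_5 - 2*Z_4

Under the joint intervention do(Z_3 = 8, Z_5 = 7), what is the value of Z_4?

19

The joint intervention fixes Z_3 = 8, Z_5 = 7, removing each variable's own equation.
Z_2 = 3*Z_1 + 3  [with Z_1=0]  = 3
Z_4 = Z_2 + 2*Z_3 + 2*Z_1  [with Z_2=3, Z_3=8, Z_1=0]  = 19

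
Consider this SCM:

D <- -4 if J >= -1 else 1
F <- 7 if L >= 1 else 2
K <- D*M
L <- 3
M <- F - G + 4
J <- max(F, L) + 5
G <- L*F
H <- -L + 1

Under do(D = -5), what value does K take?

50

do(D=-5) replaces the equation D <- -4 if J >= -1 else 1 with the constant D = -5.
F = 7 if L >= 1 else 2  [with L=3]  = 7
G = L*F  [with L=3, F=7]  = 21
M = F - G + 4  [with F=7, G=21]  = -10
K = D*M  [with D=-5, M=-10]  = 50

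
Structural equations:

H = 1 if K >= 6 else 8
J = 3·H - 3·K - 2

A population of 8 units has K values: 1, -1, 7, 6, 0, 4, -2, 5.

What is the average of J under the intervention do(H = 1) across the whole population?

-6.5

Under do(H=1), H's equation is replaced by H=1 for every unit. Per-unit J: -2, 4, -20, -17, 1, -11, 7, -14. Mean = -6.5.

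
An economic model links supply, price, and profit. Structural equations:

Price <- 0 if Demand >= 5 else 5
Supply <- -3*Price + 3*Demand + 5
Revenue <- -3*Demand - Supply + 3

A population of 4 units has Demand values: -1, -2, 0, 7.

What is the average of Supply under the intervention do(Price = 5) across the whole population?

-7

The intervention sets Price=5 in all 4 units regardless of Demand. Recomputing Supply per unit gives -13, -16, -10, 11; average -7.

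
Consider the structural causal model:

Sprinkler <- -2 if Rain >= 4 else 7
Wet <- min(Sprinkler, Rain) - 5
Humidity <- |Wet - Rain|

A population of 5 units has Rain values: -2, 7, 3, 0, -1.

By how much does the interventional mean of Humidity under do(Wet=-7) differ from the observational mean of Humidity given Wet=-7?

-1.1

Under do(Wet=-7), Wet's equation is replaced by Wet=-7 for every unit. Per-unit Humidity: 5, 14, 10, 7, 6. Mean = 8.4.
Observing Wet=-7 restricts to units where Wet's equation naturally yields -7: Rain ∈ {-2, 7}. In that subpopulation Humidity = 5, 14, mean 9.5.
Difference = 8.4 − 9.5 = -1.1.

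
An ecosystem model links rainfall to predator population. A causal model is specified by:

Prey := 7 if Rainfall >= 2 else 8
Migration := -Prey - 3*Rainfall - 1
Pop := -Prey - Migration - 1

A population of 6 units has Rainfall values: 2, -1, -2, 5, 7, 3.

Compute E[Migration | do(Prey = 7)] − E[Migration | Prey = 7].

5.75

Under do(Prey=7), Prey's equation is replaced by Prey=7 for every unit. Per-unit Migration: -14, -5, -2, -23, -29, -17. Mean = -15.
Observing Prey=7 restricts to units where Prey's equation naturally yields 7: Rainfall ∈ {2, 5, 7, 3}. In that subpopulation Migration = -14, -23, -29, -17, mean -20.75.
Difference = -15 − (-20.75) = 5.75.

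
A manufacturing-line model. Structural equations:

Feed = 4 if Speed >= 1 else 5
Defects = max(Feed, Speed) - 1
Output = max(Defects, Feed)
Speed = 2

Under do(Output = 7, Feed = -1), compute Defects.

1

Setting Output = 7, Feed = -1 by intervention discards those variables' equations.
Defects = max(Feed, Speed) - 1  [with Feed=-1, Speed=2]  = 1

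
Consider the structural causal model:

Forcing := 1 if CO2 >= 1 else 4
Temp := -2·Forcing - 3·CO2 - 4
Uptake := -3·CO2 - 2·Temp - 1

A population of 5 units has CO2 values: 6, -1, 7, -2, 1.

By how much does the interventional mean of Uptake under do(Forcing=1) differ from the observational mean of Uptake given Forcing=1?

Under do(Forcing=1), Forcing's equation is replaced by Forcing=1 for every unit. Per-unit Uptake: 29, 8, 32, 5, 14. Mean = 17.6.
Observing Forcing=1 restricts to units where Forcing's equation naturally yields 1: CO2 ∈ {6, 7, 1}. In that subpopulation Uptake = 29, 32, 14, mean 25.
Difference = 17.6 − 25 = -7.4.

-7.4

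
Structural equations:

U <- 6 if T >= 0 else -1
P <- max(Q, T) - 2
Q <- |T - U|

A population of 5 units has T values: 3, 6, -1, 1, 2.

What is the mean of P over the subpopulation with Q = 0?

Observing Q=0 restricts to units where Q's equation naturally yields 0: T ∈ {6, -1}. In that subpopulation P = 4, -2, mean 1.

1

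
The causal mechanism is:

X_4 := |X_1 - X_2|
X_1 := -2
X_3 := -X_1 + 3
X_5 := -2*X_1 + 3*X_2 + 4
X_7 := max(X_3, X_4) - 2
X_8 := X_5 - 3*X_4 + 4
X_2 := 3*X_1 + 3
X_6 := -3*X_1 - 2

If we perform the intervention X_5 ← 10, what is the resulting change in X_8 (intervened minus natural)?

11

do(X_5=10) replaces the equation X_5 := -2*X_1 + 3*X_2 + 4 with the constant X_5 = 10.
X_2 = 3*X_1 + 3  [with X_1=-2]  = -3
X_4 = |X_1 - X_2|  [with X_1=-2, X_2=-3]  = 1
X_8 = X_5 - 3*X_4 + 4  [with X_5=10, X_4=1]  = 11
Without intervention: X_2 = 3*X_1 + 3  [with X_1=-2]  = -3; X_4 = |X_1 - X_2|  [with X_1=-2, X_2=-3]  = 1; X_5 = -2*X_1 + 3*X_2 + 4  [with X_1=-2, X_2=-3]  = -1; X_8 = X_5 - 3*X_4 + 4  [with X_5=-1, X_4=1]  = 0.
Change = 11 − 0 = 11.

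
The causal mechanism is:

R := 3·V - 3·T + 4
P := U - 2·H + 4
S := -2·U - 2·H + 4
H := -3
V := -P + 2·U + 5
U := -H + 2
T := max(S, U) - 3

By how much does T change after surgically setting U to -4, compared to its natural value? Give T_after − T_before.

Under do(U=-4), the mechanism U := -H + 2 is discarded; U is fixed at -4.
S = -2·U - 2·H + 4  [with U=-4, H=-3]  = 18
T = max(S, U) - 3  [with S=18, U=-4]  = 15
Without intervention: U = -H + 2  [with H=-3]  = 5; S = -2·U - 2·H + 4  [with U=5, H=-3]  = 0; T = max(S, U) - 3  [with S=0, U=5]  = 2.
Change = 15 − 2 = 13.

13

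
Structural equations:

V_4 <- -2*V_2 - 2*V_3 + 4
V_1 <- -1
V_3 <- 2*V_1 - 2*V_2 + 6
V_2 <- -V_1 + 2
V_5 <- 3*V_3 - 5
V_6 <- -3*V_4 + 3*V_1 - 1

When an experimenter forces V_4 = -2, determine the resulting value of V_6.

2

Under do(V_4=-2), the mechanism V_4 <- -2*V_2 - 2*V_3 + 4 is discarded; V_4 is fixed at -2.
V_6 = -3*V_4 + 3*V_1 - 1  [with V_4=-2, V_1=-1]  = 2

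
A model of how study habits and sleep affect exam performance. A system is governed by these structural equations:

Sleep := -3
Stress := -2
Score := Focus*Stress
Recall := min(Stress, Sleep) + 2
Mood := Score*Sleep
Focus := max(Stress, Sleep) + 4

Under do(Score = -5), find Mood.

Intervening sets Score = -5 and removes its equation (Score := Focus*Stress).
Mood = Score*Sleep  [with Score=-5, Sleep=-3]  = 15

15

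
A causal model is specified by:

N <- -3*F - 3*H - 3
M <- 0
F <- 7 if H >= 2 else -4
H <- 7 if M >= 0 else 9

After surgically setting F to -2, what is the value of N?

-18

The intervention breaks the incoming arrows to F: F <- 7 if H >= 2 else -4 no longer applies, and F = -2.
H = 7 if M >= 0 else 9  [with M=0]  = 7
N = -3*F - 3*H - 3  [with F=-2, H=7]  = -18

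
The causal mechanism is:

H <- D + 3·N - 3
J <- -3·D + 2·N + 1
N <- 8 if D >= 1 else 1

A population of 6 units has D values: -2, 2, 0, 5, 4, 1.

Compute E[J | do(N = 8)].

12

The intervention sets N=8 in all 6 units regardless of D. Recomputing J per unit gives 23, 11, 17, 2, 5, 14; average 12.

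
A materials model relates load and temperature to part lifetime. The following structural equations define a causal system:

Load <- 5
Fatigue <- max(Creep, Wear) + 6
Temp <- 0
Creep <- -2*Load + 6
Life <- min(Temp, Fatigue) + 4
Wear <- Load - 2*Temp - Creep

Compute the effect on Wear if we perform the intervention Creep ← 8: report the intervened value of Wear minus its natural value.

-12

The intervention breaks the incoming arrows to Creep: Creep <- -2*Load + 6 no longer applies, and Creep = 8.
Wear = Load - 2*Temp - Creep  [with Load=5, Temp=0, Creep=8]  = -3
Without intervention: Creep = -2*Load + 6  [with Load=5]  = -4; Wear = Load - 2*Temp - Creep  [with Load=5, Temp=0, Creep=-4]  = 9.
Change = -3 − 9 = -12.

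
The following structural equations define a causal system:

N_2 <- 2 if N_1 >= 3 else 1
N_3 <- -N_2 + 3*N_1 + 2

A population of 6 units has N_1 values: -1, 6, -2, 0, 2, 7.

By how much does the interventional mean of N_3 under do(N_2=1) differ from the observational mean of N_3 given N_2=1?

The intervention sets N_2=1 in all 6 units regardless of N_1. Recomputing N_3 per unit gives -2, 19, -5, 1, 7, 22; average 7.
Observing N_2=1 restricts to units where N_2's equation naturally yields 1: N_1 ∈ {-1, -2, 0, 2}. In that subpopulation N_3 = -2, -5, 1, 7, mean 0.25.
Difference = 7 − 0.25 = 6.75.

6.75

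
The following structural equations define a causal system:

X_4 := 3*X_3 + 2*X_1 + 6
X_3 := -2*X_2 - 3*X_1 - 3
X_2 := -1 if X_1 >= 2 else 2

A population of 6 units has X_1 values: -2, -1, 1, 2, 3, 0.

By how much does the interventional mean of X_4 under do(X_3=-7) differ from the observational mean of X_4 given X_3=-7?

Every unit gets X_3=-7 under the intervention. X_4 values become -19, -17, -13, -11, -9, -15; E[X_4|do(X_3=-7)] = -14.
E[X_4|X_3=-7] averages over only the 2 units with X_3=-7 (X_1 = 2, 0): X_4 = -11, -15, mean -13.
Difference = -14 − (-13) = -1.

-1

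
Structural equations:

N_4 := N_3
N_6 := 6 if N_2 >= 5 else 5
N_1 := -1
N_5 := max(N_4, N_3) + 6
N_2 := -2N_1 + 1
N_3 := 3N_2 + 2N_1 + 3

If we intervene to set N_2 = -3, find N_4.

-8

Under do(N_2=-3), the mechanism N_2 := -2N_1 + 1 is discarded; N_2 is fixed at -3.
N_3 = 3N_2 + 2N_1 + 3  [with N_2=-3, N_1=-1]  = -8
N_4 = N_3  [with N_3=-8]  = -8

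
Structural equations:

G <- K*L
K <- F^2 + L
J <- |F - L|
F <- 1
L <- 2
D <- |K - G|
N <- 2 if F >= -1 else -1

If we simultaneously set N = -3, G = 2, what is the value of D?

1

Setting N = -3, G = 2 by intervention discards those variables' equations.
K = F^2 + L  [with F=1, L=2]  = 3
D = |K - G|  [with K=3, G=2]  = 1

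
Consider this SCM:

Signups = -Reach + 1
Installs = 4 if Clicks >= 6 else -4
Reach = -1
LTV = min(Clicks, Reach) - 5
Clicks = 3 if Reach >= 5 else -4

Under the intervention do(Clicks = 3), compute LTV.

do(Clicks=3) replaces the equation Clicks = 3 if Reach >= 5 else -4 with the constant Clicks = 3.
LTV = min(Clicks, Reach) - 5  [with Clicks=3, Reach=-1]  = -6

-6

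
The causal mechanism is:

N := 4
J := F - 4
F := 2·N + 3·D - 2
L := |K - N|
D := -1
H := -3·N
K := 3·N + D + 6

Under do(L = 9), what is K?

17

Under do(L=9), the mechanism L := |K - N| is discarded; L is fixed at 9.
Since K is not a descendant of the intervened variable, it is unaffected.
K = 3·N + D + 6  [with N=4, D=-1]  = 17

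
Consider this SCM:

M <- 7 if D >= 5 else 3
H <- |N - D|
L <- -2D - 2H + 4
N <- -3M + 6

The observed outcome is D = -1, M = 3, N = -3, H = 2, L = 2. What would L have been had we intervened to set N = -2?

do(N=-2) replaces the equation N <- -3M + 6 with the constant N = -2.
H = |N - D|  [with N=-2, D=-1]  = 1
L = -2D - 2H + 4  [with D=-1, H=1]  = 4

4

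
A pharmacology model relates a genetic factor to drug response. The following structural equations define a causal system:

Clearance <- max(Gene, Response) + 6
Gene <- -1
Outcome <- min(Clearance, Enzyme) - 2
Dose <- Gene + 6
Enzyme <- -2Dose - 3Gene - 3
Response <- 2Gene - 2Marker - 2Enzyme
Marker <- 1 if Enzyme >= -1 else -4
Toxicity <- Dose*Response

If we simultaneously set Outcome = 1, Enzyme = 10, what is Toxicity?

The joint intervention fixes Outcome = 1, Enzyme = 10, removing each variable's own equation.
Dose = Gene + 6  [with Gene=-1]  = 5
Marker = 1 if Enzyme >= -1 else -4  [with Enzyme=10]  = 1
Response = 2Gene - 2Marker - 2Enzyme  [with Gene=-1, Marker=1, Enzyme=10]  = -24
Toxicity = Dose*Response  [with Dose=5, Response=-24]  = -120

-120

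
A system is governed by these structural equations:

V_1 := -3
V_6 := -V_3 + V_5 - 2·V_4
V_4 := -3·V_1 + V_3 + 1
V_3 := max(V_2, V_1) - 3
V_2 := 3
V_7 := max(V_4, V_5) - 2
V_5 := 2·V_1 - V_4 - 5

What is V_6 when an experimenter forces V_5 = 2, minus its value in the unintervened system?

23

The intervention breaks the incoming arrows to V_5: V_5 := 2·V_1 - V_4 - 5 no longer applies, and V_5 = 2.
V_3 = max(V_2, V_1) - 3  [with V_2=3, V_1=-3]  = 0
V_4 = -3·V_1 + V_3 + 1  [with V_1=-3, V_3=0]  = 10
V_6 = -V_3 + V_5 - 2·V_4  [with V_3=0, V_5=2, V_4=10]  = -18
Without intervention: V_3 = max(V_2, V_1) - 3  [with V_2=3, V_1=-3]  = 0; V_4 = -3·V_1 + V_3 + 1  [with V_1=-3, V_3=0]  = 10; V_5 = 2·V_1 - V_4 - 5  [with V_1=-3, V_4=10]  = -21; V_6 = -V_3 + V_5 - 2·V_4  [with V_3=0, V_5=-21, V_4=10]  = -41.
Change = -18 − (-41) = 23.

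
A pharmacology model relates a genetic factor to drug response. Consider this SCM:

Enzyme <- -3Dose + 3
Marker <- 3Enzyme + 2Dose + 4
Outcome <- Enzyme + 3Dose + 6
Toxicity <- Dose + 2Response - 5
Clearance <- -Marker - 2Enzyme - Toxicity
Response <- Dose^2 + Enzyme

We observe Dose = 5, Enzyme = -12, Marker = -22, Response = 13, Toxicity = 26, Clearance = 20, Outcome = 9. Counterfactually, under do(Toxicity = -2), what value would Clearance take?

48

The intervention breaks the incoming arrows to Toxicity: Toxicity <- Dose + 2Response - 5 no longer applies, and Toxicity = -2.
Enzyme = -3Dose + 3  [with Dose=5]  = -12
Marker = 3Enzyme + 2Dose + 4  [with Enzyme=-12, Dose=5]  = -22
Clearance = -Marker - 2Enzyme - Toxicity  [with Marker=-22, Enzyme=-12, Toxicity=-2]  = 48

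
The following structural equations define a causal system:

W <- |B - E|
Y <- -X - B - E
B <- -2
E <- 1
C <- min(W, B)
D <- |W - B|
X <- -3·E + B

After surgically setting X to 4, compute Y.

-3

The intervention breaks the incoming arrows to X: X <- -3·E + B no longer applies, and X = 4.
Y = -X - B - E  [with X=4, B=-2, E=1]  = -3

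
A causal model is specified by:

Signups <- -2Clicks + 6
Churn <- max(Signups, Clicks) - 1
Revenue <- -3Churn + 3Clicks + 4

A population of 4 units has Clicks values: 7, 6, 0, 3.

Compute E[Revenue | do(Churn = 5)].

Every unit gets Churn=5 under the intervention. Revenue values become 10, 7, -11, -2; E[Revenue|do(Churn=5)] = 1.

1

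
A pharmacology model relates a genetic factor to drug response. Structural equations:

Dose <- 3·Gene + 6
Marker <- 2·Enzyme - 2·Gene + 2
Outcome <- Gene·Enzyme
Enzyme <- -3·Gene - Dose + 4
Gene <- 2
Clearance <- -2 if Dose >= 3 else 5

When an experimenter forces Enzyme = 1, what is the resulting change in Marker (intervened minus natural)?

30

The intervention breaks the incoming arrows to Enzyme: Enzyme <- -3·Gene - Dose + 4 no longer applies, and Enzyme = 1.
Marker = 2·Enzyme - 2·Gene + 2  [with Enzyme=1, Gene=2]  = 0
Without intervention: Dose = 3·Gene + 6  [with Gene=2]  = 12; Enzyme = -3·Gene - Dose + 4  [with Gene=2, Dose=12]  = -14; Marker = 2·Enzyme - 2·Gene + 2  [with Enzyme=-14, Gene=2]  = -30.
Change = 0 − (-30) = 30.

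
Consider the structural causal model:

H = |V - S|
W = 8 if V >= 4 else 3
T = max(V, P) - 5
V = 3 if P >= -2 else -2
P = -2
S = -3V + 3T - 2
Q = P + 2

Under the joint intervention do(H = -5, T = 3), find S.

-2

Under do(H = -5, T = 3), each intervened variable's structural equation is replaced by its fixed value.
V = 3 if P >= -2 else -2  [with P=-2]  = 3
S = -3V + 3T - 2  [with V=3, T=3]  = -2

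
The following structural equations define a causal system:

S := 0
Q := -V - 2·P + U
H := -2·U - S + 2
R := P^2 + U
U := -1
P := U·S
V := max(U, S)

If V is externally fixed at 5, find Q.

-6

Under do(V=5), the mechanism V := max(U, S) is discarded; V is fixed at 5.
P = U·S  [with U=-1, S=0]  = 0
Q = -V - 2·P + U  [with V=5, P=0, U=-1]  = -6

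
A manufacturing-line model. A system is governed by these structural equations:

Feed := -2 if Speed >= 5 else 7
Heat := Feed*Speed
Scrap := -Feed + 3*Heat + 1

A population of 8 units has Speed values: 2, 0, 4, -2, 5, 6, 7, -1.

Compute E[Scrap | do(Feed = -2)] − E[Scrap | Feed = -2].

Under do(Feed=-2), Feed's equation is replaced by Feed=-2 for every unit. Per-unit Scrap: -9, 3, -21, 15, -27, -33, -39, 9. Mean = -12.75.
E[Scrap|Feed=-2] averages over only the 3 units with Feed=-2 (Speed = 5, 6, 7): Scrap = -27, -33, -39, mean -33.
Difference = -12.75 − (-33) = 20.25.

20.25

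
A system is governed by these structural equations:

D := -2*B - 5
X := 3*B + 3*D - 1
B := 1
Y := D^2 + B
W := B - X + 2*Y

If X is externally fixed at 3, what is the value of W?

Intervening sets X = 3 and removes its equation (X := 3*B + 3*D - 1).
D = -2*B - 5  [with B=1]  = -7
Y = D^2 + B  [with D=-7, B=1]  = 50
W = B - X + 2*Y  [with B=1, X=3, Y=50]  = 98

98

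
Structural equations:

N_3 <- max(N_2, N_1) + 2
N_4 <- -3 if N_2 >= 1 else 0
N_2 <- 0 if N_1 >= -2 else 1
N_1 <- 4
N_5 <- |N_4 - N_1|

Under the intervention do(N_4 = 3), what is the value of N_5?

Intervening sets N_4 = 3 and removes its equation (N_4 <- -3 if N_2 >= 1 else 0).
N_5 = |N_4 - N_1|  [with N_4=3, N_1=4]  = 1

1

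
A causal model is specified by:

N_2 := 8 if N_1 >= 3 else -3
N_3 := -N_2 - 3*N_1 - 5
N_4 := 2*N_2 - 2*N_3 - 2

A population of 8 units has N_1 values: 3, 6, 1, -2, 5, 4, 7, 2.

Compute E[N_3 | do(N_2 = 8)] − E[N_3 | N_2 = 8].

5.25

The intervention sets N_2=8 in all 8 units regardless of N_1. Recomputing N_3 per unit gives -22, -31, -16, -7, -28, -25, -34, -19; average -22.75.
E[N_3|N_2=8] averages over only the 5 units with N_2=8 (N_1 = 3, 6, 5, 4, 7): N_3 = -22, -31, -28, -25, -34, mean -28.
Difference = -22.75 − (-28) = 5.25.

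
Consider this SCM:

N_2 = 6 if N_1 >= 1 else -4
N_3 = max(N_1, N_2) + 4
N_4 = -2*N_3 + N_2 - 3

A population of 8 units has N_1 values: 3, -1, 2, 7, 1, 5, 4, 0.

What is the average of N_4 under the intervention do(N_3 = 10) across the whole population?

Every unit gets N_3=10 under the intervention. N_4 values become -17, -27, -17, -17, -17, -17, -17, -27; E[N_4|do(N_3=10)] = -19.5.

-19.5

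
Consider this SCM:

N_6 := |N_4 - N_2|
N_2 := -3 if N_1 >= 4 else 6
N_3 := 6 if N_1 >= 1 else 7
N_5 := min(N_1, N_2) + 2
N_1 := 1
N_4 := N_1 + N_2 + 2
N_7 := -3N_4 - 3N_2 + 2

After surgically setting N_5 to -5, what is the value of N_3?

do(N_5=-5) replaces the equation N_5 := min(N_1, N_2) + 2 with the constant N_5 = -5.
N_3 is not downstream of the intervention, so its value is determined by the original equations.
N_3 = 6 if N_1 >= 1 else 7  [with N_1=1]  = 6

6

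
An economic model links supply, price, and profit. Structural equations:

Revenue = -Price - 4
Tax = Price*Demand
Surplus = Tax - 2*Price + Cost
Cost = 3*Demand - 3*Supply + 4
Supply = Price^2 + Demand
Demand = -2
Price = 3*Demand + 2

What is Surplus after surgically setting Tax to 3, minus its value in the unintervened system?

-5

Intervening sets Tax = 3 and removes its equation (Tax = Price*Demand).
Price = 3*Demand + 2  [with Demand=-2]  = -4
Supply = Price^2 + Demand  [with Price=-4, Demand=-2]  = 14
Cost = 3*Demand - 3*Supply + 4  [with Demand=-2, Supply=14]  = -44
Surplus = Tax - 2*Price + Cost  [with Tax=3, Price=-4, Cost=-44]  = -33
Without intervention: Price = 3*Demand + 2  [with Demand=-2]  = -4; Supply = Price^2 + Demand  [with Price=-4, Demand=-2]  = 14; Cost = 3*Demand - 3*Supply + 4  [with Demand=-2, Supply=14]  = -44; Tax = Price*Demand  [with Price=-4, Demand=-2]  = 8; Surplus = Tax - 2*Price + Cost  [with Tax=8, Price=-4, Cost=-44]  = -28.
Change = -33 − (-28) = -5.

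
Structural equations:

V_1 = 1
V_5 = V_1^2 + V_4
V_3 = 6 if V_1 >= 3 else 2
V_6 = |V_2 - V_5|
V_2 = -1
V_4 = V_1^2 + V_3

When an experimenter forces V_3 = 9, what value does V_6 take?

The intervention breaks the incoming arrows to V_3: V_3 = 6 if V_1 >= 3 else 2 no longer applies, and V_3 = 9.
V_4 = V_1^2 + V_3  [with V_1=1, V_3=9]  = 10
V_5 = V_1^2 + V_4  [with V_1=1, V_4=10]  = 11
V_6 = |V_2 - V_5|  [with V_2=-1, V_5=11]  = 12

12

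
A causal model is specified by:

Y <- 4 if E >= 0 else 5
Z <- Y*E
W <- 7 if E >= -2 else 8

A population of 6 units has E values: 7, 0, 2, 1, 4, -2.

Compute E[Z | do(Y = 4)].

Every unit gets Y=4 under the intervention. Z values become 28, 0, 8, 4, 16, -8; E[Z|do(Y=4)] = 8.

8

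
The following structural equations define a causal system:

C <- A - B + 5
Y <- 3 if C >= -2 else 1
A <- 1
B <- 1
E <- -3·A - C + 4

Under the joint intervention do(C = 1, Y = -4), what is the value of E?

The joint intervention fixes C = 1, Y = -4, removing each variable's own equation.
E = -3·A - C + 4  [with A=1, C=1]  = 0

0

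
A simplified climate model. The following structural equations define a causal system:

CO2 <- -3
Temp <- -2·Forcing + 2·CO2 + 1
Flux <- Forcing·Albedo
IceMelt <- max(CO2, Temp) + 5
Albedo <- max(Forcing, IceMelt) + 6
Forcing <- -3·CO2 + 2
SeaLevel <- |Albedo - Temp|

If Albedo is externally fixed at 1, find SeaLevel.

The intervention breaks the incoming arrows to Albedo: Albedo <- max(Forcing, IceMelt) + 6 no longer applies, and Albedo = 1.
Forcing = -3·CO2 + 2  [with CO2=-3]  = 11
Temp = -2·Forcing + 2·CO2 + 1  [with Forcing=11, CO2=-3]  = -27
SeaLevel = |Albedo - Temp|  [with Albedo=1, Temp=-27]  = 28

28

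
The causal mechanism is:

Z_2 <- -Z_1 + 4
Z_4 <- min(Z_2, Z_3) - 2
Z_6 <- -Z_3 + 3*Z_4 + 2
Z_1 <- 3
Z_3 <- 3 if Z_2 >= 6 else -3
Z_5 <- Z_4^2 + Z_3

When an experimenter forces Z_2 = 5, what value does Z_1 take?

3

Under do(Z_2=5), the mechanism Z_2 <- -Z_1 + 4 is discarded; Z_2 is fixed at 5.
Z_1 is not downstream of the intervention, so its value is determined by the original equations.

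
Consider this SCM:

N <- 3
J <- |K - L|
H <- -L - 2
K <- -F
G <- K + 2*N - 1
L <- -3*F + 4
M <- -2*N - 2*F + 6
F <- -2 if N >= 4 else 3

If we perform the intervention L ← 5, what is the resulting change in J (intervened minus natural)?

6

The intervention breaks the incoming arrows to L: L <- -3*F + 4 no longer applies, and L = 5.
F = -2 if N >= 4 else 3  [with N=3]  = 3
K = -F  [with F=3]  = -3
J = |K - L|  [with K=-3, L=5]  = 8
Without intervention: F = -2 if N >= 4 else 3  [with N=3]  = 3; K = -F  [with F=3]  = -3; L = -3*F + 4  [with F=3]  = -5; J = |K - L|  [with K=-3, L=-5]  = 2.
Change = 8 − 2 = 6.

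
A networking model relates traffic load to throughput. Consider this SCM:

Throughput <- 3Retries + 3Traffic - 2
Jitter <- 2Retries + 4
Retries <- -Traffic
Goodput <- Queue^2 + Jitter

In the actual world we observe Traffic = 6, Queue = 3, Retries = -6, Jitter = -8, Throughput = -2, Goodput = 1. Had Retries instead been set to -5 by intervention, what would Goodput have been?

The intervention breaks the incoming arrows to Retries: Retries <- -Traffic no longer applies, and Retries = -5.
Jitter = 2Retries + 4  [with Retries=-5]  = -6
Goodput = Queue^2 + Jitter  [with Queue=3, Jitter=-6]  = 3

3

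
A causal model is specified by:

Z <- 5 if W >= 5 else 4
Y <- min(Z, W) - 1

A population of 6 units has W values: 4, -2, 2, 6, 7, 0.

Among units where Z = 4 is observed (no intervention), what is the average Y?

0

E[Y|Z=4] averages over only the 4 units with Z=4 (W = 4, -2, 2, 0): Y = 3, -3, 1, -1, mean 0.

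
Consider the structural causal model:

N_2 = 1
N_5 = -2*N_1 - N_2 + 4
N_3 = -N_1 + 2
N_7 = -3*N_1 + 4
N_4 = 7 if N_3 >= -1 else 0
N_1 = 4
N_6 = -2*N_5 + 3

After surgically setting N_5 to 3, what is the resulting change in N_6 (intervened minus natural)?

-16

The intervention breaks the incoming arrows to N_5: N_5 = -2*N_1 - N_2 + 4 no longer applies, and N_5 = 3.
N_6 = -2*N_5 + 3  [with N_5=3]  = -3
Without intervention: N_5 = -2*N_1 - N_2 + 4  [with N_1=4, N_2=1]  = -5; N_6 = -2*N_5 + 3  [with N_5=-5]  = 13.
Change = -3 − 13 = -16.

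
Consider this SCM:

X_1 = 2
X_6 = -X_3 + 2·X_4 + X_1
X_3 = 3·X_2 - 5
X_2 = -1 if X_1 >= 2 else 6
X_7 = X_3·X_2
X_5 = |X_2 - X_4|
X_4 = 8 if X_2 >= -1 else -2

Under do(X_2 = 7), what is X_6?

Under do(X_2=7), the mechanism X_2 = -1 if X_1 >= 2 else 6 is discarded; X_2 is fixed at 7.
X_3 = 3·X_2 - 5  [with X_2=7]  = 16
X_4 = 8 if X_2 >= -1 else -2  [with X_2=7]  = 8
X_6 = -X_3 + 2·X_4 + X_1  [with X_3=16, X_4=8, X_1=2]  = 2

2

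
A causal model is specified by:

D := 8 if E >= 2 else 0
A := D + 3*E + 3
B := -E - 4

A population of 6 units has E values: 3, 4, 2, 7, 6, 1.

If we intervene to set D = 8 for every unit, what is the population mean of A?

22.5

The intervention sets D=8 in all 6 units regardless of E. Recomputing A per unit gives 20, 23, 17, 32, 29, 14; average 22.5.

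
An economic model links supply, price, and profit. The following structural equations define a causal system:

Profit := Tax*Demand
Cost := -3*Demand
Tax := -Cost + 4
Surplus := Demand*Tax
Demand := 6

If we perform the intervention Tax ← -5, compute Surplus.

do(Tax=-5) replaces the equation Tax := -Cost + 4 with the constant Tax = -5.
Surplus = Demand*Tax  [with Demand=6, Tax=-5]  = -30

-30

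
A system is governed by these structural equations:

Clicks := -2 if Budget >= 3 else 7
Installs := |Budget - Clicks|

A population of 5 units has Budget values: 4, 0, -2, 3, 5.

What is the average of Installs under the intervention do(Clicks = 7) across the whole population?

5

Every unit gets Clicks=7 under the intervention. Installs values become 3, 7, 9, 4, 2; E[Installs|do(Clicks=7)] = 5.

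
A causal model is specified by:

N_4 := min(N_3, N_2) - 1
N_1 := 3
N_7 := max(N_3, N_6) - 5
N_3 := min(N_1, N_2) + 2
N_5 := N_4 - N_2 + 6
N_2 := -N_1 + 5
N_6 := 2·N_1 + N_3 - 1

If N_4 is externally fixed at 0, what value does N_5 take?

4

Intervening sets N_4 = 0 and removes its equation (N_4 := min(N_3, N_2) - 1).
N_2 = -N_1 + 5  [with N_1=3]  = 2
N_5 = N_4 - N_2 + 6  [with N_4=0, N_2=2]  = 4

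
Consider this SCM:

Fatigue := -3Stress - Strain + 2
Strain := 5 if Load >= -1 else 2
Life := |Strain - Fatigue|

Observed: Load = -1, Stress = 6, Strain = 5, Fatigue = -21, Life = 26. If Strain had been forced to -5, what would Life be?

6

do(Strain=-5) replaces the equation Strain := 5 if Load >= -1 else 2 with the constant Strain = -5.
Fatigue = -3Stress - Strain + 2  [with Stress=6, Strain=-5]  = -11
Life = |Strain - Fatigue|  [with Strain=-5, Fatigue=-11]  = 6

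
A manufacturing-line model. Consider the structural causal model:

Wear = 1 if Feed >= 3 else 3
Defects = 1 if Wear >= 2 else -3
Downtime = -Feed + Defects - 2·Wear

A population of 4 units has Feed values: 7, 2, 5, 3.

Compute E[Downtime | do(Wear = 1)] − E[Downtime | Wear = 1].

Under do(Wear=1), Wear's equation is replaced by Wear=1 for every unit. Per-unit Downtime: -12, -7, -10, -8. Mean = -9.25.
Observing Wear=1 restricts to units where Wear's equation naturally yields 1: Feed ∈ {7, 5, 3}. In that subpopulation Downtime = -12, -10, -8, mean -10.
Difference = -9.25 − (-10) = 0.75.

0.75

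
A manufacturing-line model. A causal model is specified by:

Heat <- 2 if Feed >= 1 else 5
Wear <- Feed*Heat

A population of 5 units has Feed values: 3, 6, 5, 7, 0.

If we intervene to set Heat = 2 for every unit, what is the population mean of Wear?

8.4

Every unit gets Heat=2 under the intervention. Wear values become 6, 12, 10, 14, 0; E[Wear|do(Heat=2)] = 8.4.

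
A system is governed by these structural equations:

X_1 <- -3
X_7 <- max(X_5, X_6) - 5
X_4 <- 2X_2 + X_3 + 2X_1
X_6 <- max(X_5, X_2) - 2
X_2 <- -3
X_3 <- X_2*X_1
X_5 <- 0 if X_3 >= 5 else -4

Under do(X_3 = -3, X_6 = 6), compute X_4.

-15

Setting X_3 = -3, X_6 = 6 by intervention discards those variables' equations.
X_4 = 2X_2 + X_3 + 2X_1  [with X_2=-3, X_3=-3, X_1=-3]  = -15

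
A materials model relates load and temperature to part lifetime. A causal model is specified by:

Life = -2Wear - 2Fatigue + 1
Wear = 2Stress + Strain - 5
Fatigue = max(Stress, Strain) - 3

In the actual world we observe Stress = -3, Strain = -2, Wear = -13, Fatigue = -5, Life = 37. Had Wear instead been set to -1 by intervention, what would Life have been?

13

do(Wear=-1) replaces the equation Wear = 2Stress + Strain - 5 with the constant Wear = -1.
Fatigue = max(Stress, Strain) - 3  [with Stress=-3, Strain=-2]  = -5
Life = -2Wear - 2Fatigue + 1  [with Wear=-1, Fatigue=-5]  = 13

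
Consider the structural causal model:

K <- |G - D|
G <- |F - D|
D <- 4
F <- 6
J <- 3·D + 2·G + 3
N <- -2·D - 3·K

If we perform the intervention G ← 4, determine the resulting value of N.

-8

The intervention breaks the incoming arrows to G: G <- |F - D| no longer applies, and G = 4.
K = |G - D|  [with G=4, D=4]  = 0
N = -2·D - 3·K  [with D=4, K=0]  = -8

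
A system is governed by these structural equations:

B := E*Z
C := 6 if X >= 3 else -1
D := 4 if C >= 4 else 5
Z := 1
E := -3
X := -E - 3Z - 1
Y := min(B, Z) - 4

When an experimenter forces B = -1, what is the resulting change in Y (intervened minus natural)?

The intervention breaks the incoming arrows to B: B := E*Z no longer applies, and B = -1.
Y = min(B, Z) - 4  [with B=-1, Z=1]  = -5
Without intervention: B = E*Z  [with E=-3, Z=1]  = -3; Y = min(B, Z) - 4  [with B=-3, Z=1]  = -7.
Change = -5 − (-7) = 2.

2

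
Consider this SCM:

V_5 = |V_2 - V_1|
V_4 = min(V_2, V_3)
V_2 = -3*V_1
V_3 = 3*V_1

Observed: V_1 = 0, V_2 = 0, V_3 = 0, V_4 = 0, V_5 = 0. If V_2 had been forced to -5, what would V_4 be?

Under do(V_2=-5), the mechanism V_2 = -3*V_1 is discarded; V_2 is fixed at -5.
V_3 = 3*V_1  [with V_1=0]  = 0
V_4 = min(V_2, V_3)  [with V_2=-5, V_3=0]  = -5

-5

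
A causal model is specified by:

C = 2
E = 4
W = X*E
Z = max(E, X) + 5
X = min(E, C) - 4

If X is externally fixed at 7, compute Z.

12

The intervention breaks the incoming arrows to X: X = min(E, C) - 4 no longer applies, and X = 7.
Z = max(E, X) + 5  [with E=4, X=7]  = 12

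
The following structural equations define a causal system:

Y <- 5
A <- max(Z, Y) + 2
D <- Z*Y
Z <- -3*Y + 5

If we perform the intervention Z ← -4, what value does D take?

-20

The intervention breaks the incoming arrows to Z: Z <- -3*Y + 5 no longer applies, and Z = -4.
D = Z*Y  [with Z=-4, Y=5]  = -20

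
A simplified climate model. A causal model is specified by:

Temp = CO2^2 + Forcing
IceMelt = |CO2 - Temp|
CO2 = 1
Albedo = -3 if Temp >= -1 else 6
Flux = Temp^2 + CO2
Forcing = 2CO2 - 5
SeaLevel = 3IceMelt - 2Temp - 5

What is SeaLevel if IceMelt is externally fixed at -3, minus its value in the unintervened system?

Under do(IceMelt=-3), the mechanism IceMelt = |CO2 - Temp| is discarded; IceMelt is fixed at -3.
Forcing = 2CO2 - 5  [with CO2=1]  = -3
Temp = CO2^2 + Forcing  [with CO2=1, Forcing=-3]  = -2
SeaLevel = 3IceMelt - 2Temp - 5  [with IceMelt=-3, Temp=-2]  = -10
Without intervention: Forcing = 2CO2 - 5  [with CO2=1]  = -3; Temp = CO2^2 + Forcing  [with CO2=1, Forcing=-3]  = -2; IceMelt = |CO2 - Temp|  [with CO2=1, Temp=-2]  = 3; SeaLevel = 3IceMelt - 2Temp - 5  [with IceMelt=3, Temp=-2]  = 8.
Change = -10 − 8 = -18.

-18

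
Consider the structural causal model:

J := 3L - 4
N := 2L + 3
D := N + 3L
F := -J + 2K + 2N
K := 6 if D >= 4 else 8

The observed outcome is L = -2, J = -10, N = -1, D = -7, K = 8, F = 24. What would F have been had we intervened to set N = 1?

The intervention breaks the incoming arrows to N: N := 2L + 3 no longer applies, and N = 1.
J = 3L - 4  [with L=-2]  = -10
D = N + 3L  [with N=1, L=-2]  = -5
K = 6 if D >= 4 else 8  [with D=-5]  = 8
F = -J + 2K + 2N  [with J=-10, K=8, N=1]  = 28

28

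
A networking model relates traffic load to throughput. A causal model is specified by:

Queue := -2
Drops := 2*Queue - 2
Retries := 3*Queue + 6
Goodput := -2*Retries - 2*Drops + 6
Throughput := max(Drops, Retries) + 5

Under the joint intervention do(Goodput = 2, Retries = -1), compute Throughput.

4

Under do(Goodput = 2, Retries = -1), each intervened variable's structural equation is replaced by its fixed value.
Drops = 2*Queue - 2  [with Queue=-2]  = -6
Throughput = max(Drops, Retries) + 5  [with Drops=-6, Retries=-1]  = 4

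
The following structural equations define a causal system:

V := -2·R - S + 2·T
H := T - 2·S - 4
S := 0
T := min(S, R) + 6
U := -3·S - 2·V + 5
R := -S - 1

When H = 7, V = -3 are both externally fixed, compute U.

Setting H = 7, V = -3 by intervention discards those variables' equations.
U = -3·S - 2·V + 5  [with S=0, V=-3]  = 11

11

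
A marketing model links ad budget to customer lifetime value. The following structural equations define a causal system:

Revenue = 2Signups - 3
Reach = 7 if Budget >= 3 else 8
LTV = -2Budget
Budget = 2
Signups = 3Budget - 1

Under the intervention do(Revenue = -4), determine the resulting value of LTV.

Intervening sets Revenue = -4 and removes its equation (Revenue = 2Signups - 3).
No directed path runs from Revenue to LTV, so LTV keeps its natural value.
LTV = -2Budget  [with Budget=2]  = -4

-4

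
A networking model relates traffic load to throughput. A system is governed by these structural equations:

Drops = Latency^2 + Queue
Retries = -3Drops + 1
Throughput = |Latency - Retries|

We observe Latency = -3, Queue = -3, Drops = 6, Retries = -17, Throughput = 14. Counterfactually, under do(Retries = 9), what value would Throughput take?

12

Intervening sets Retries = 9 and removes its equation (Retries = -3Drops + 1).
Throughput = |Latency - Retries|  [with Latency=-3, Retries=9]  = 12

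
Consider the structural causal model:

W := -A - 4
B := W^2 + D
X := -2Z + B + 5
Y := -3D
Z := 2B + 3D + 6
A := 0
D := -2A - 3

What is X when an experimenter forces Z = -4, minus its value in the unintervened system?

54

Intervening sets Z = -4 and removes its equation (Z := 2B + 3D + 6).
D = -2A - 3  [with A=0]  = -3
W = -A - 4  [with A=0]  = -4
B = W^2 + D  [with W=-4, D=-3]  = 13
X = -2Z + B + 5  [with Z=-4, B=13]  = 26
Without intervention: D = -2A - 3  [with A=0]  = -3; W = -A - 4  [with A=0]  = -4; B = W^2 + D  [with W=-4, D=-3]  = 13; Z = 2B + 3D + 6  [with B=13, D=-3]  = 23; X = -2Z + B + 5  [with Z=23, B=13]  = -28.
Change = 26 − (-28) = 54.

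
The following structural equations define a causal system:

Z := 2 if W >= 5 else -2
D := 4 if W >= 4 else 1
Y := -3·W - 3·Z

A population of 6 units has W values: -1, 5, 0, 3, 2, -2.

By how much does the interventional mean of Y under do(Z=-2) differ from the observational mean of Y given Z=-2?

-2.3

Under do(Z=-2), Z's equation is replaced by Z=-2 for every unit. Per-unit Y: 9, -9, 6, -3, 0, 12. Mean = 2.5.
Observing Z=-2 restricts to units where Z's equation naturally yields -2: W ∈ {-1, 0, 3, 2, -2}. In that subpopulation Y = 9, 6, -3, 0, 12, mean 4.8.
Difference = 2.5 − 4.8 = -2.3.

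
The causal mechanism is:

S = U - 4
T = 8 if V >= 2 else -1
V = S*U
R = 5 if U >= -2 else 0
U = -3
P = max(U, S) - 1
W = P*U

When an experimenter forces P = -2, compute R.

0

The intervention breaks the incoming arrows to P: P = max(U, S) - 1 no longer applies, and P = -2.
R is not downstream of the intervention, so its value is determined by the original equations.
R = 5 if U >= -2 else 0  [with U=-3]  = 0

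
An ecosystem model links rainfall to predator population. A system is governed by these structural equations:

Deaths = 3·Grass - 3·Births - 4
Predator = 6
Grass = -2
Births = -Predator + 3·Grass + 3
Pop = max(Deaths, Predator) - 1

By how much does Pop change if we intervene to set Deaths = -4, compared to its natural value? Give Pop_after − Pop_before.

Intervening sets Deaths = -4 and removes its equation (Deaths = 3·Grass - 3·Births - 4).
Pop = max(Deaths, Predator) - 1  [with Deaths=-4, Predator=6]  = 5
Without intervention: Births = -Predator + 3·Grass + 3  [with Predator=6, Grass=-2]  = -9; Deaths = 3·Grass - 3·Births - 4  [with Grass=-2, Births=-9]  = 17; Pop = max(Deaths, Predator) - 1  [with Deaths=17, Predator=6]  = 16.
Change = 5 − 16 = -11.

-11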